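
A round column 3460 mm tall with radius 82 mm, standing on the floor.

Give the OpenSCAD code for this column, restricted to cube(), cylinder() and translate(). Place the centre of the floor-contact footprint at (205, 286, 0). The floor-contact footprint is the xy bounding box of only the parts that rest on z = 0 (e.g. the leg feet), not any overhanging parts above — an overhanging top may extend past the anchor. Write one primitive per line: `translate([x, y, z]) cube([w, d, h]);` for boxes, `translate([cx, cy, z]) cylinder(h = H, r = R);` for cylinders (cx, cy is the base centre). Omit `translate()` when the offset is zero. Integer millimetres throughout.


translate([205, 286, 0]) cylinder(h = 3460, r = 82);


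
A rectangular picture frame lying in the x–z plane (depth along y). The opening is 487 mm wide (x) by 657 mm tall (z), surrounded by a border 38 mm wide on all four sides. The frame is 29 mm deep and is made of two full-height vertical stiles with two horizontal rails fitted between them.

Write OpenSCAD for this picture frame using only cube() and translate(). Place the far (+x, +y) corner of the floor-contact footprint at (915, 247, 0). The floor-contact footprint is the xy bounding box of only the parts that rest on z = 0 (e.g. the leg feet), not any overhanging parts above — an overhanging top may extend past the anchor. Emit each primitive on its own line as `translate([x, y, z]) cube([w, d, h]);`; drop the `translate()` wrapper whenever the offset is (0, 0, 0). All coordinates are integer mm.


translate([352, 218, 0]) cube([38, 29, 733]);
translate([877, 218, 0]) cube([38, 29, 733]);
translate([390, 218, 0]) cube([487, 29, 38]);
translate([390, 218, 695]) cube([487, 29, 38]);


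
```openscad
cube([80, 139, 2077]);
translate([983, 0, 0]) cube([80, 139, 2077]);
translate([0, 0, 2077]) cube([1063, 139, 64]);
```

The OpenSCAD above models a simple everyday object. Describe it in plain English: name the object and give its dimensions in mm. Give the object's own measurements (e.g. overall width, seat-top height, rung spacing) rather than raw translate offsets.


A door frame. The clear opening is 903 mm wide and 2077 mm high. Two 80 mm wide jambs, 139 mm deep, stand either side of the opening from the floor to the top of the opening. A 64 mm thick head sits across the top of both jambs, spanning the full outside width of the frame.


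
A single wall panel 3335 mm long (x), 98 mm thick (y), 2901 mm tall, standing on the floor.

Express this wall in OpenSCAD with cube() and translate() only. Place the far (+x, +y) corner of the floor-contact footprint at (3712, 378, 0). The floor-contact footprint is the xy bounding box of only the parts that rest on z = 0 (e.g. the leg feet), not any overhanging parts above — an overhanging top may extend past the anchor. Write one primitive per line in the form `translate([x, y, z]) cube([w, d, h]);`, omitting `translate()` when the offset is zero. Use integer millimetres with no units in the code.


translate([377, 280, 0]) cube([3335, 98, 2901]);


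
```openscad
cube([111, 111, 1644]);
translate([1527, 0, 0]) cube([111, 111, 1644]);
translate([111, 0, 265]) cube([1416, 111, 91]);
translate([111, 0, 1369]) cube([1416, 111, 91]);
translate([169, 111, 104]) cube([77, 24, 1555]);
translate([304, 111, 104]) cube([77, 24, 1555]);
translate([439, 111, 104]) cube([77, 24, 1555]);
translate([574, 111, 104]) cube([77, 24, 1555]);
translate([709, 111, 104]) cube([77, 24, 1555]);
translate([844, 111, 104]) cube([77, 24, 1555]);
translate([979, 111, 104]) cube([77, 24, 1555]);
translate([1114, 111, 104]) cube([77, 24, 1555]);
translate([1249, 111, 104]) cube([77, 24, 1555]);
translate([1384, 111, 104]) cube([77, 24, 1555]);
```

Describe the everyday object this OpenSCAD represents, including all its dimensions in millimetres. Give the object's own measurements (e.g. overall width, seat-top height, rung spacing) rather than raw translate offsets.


A fence section. Two 111×111 mm posts, 1644 mm tall, stand on the floor with a clear span of 1416 mm between their inner faces. Two horizontal rails of 111×91 mm section span the gap between the posts with their undersides at z = 265 mm and z = 1369 mm, flush with the posts' −y face. 10 pickets, each 77 mm wide, 24 mm thick and 1555 mm tall, are fixed to the +y face of the rails with their bottoms at z = 104 mm, spaced across the span with a 58 mm gap after the −x post and between neighbouring pickets, with 66 mm left before the +x post.


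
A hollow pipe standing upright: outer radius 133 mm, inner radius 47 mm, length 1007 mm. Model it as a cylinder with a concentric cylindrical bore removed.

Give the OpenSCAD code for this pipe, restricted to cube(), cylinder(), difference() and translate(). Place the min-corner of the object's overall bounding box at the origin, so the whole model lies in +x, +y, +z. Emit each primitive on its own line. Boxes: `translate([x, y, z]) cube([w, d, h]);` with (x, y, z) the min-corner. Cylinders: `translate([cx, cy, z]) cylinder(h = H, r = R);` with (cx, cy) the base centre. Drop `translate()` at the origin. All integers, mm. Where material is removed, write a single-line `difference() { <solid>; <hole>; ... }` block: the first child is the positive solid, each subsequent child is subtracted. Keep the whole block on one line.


difference() { translate([133, 133, 0]) cylinder(h = 1007, r = 133); translate([133, 133, 0]) cylinder(h = 1007, r = 47); }


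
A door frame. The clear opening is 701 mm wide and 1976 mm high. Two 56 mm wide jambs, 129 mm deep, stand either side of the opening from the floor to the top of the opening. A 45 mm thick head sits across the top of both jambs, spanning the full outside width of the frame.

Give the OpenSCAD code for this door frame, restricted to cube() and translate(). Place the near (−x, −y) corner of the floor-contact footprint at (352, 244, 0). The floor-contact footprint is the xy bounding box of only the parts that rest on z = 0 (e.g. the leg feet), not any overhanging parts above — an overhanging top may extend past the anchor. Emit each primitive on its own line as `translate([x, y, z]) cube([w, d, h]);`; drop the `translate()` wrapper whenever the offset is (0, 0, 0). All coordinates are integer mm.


translate([352, 244, 0]) cube([56, 129, 1976]);
translate([1109, 244, 0]) cube([56, 129, 1976]);
translate([352, 244, 1976]) cube([813, 129, 45]);


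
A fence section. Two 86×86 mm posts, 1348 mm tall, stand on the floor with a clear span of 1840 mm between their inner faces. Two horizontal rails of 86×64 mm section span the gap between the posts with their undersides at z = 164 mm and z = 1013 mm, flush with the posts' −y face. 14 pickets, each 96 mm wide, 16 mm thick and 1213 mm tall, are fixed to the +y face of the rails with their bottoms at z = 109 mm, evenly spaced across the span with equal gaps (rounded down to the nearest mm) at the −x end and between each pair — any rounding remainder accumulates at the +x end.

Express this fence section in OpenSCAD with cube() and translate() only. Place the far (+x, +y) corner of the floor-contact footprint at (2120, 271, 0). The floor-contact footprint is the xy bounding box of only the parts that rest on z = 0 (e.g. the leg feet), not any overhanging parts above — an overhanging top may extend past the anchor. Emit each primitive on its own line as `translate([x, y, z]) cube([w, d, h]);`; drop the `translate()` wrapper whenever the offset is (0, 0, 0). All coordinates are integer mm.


translate([108, 185, 0]) cube([86, 86, 1348]);
translate([2034, 185, 0]) cube([86, 86, 1348]);
translate([194, 185, 164]) cube([1840, 86, 64]);
translate([194, 185, 1013]) cube([1840, 86, 64]);
translate([227, 271, 109]) cube([96, 16, 1213]);
translate([356, 271, 109]) cube([96, 16, 1213]);
translate([485, 271, 109]) cube([96, 16, 1213]);
translate([614, 271, 109]) cube([96, 16, 1213]);
translate([743, 271, 109]) cube([96, 16, 1213]);
translate([872, 271, 109]) cube([96, 16, 1213]);
translate([1001, 271, 109]) cube([96, 16, 1213]);
translate([1130, 271, 109]) cube([96, 16, 1213]);
translate([1259, 271, 109]) cube([96, 16, 1213]);
translate([1388, 271, 109]) cube([96, 16, 1213]);
translate([1517, 271, 109]) cube([96, 16, 1213]);
translate([1646, 271, 109]) cube([96, 16, 1213]);
translate([1775, 271, 109]) cube([96, 16, 1213]);
translate([1904, 271, 109]) cube([96, 16, 1213]);


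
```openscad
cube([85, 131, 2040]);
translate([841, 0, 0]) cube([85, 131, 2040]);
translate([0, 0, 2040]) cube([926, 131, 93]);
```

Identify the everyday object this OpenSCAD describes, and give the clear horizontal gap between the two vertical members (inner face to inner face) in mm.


A door frame. The clear opening width is 756 mm.

Two 2040 mm tall posts with a header on top — a door frame. The left jamb is 85 mm wide at x = 0; the right jamb starts at x = 841. The clear opening is 841 − 85 = 756 mm.


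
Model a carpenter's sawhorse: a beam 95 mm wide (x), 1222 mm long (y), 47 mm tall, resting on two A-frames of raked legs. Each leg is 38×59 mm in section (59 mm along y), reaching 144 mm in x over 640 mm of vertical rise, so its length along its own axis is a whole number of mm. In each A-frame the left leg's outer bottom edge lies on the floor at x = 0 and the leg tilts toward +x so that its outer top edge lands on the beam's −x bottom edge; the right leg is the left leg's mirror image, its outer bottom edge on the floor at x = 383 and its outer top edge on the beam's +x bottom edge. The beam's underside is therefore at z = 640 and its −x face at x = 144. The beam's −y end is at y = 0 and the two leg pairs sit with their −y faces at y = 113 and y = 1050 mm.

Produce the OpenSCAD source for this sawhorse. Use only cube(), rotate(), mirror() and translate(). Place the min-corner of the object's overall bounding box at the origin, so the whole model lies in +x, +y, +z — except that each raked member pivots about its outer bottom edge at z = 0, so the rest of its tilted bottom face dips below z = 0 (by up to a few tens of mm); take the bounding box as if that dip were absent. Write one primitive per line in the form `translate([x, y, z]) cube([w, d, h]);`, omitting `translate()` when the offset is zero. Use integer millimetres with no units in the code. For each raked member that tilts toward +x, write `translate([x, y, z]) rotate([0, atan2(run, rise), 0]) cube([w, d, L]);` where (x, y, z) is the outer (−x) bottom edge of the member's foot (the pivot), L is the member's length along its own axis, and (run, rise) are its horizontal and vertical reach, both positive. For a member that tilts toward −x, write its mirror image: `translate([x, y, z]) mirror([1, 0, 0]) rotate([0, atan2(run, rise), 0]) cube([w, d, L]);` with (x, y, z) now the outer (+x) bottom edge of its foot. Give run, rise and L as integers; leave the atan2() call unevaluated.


// leg length = √(144² + 640²) = 656
// right-leg outer foot x = 2·144 + 95 = 383
// beam min-corner = (144, 0, 640)
translate([144, 0, 640]) cube([95, 1222, 47]);
translate([0, 113, 0]) rotate([0, atan2(144, 640), 0]) cube([38, 59, 656]);
translate([383, 113, 0]) mirror([1, 0, 0]) rotate([0, atan2(144, 640), 0]) cube([38, 59, 656]);
translate([0, 1050, 0]) rotate([0, atan2(144, 640), 0]) cube([38, 59, 656]);
translate([383, 1050, 0]) mirror([1, 0, 0]) rotate([0, atan2(144, 640), 0]) cube([38, 59, 656]);


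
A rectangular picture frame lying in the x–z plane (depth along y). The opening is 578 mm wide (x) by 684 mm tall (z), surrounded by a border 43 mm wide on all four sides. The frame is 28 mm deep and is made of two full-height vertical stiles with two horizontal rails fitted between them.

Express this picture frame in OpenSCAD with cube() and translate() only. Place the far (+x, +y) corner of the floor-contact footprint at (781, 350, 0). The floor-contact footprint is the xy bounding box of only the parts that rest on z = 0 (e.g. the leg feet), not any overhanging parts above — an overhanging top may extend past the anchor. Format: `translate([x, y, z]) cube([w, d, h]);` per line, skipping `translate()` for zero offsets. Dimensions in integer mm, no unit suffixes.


translate([117, 322, 0]) cube([43, 28, 770]);
translate([738, 322, 0]) cube([43, 28, 770]);
translate([160, 322, 0]) cube([578, 28, 43]);
translate([160, 322, 727]) cube([578, 28, 43]);


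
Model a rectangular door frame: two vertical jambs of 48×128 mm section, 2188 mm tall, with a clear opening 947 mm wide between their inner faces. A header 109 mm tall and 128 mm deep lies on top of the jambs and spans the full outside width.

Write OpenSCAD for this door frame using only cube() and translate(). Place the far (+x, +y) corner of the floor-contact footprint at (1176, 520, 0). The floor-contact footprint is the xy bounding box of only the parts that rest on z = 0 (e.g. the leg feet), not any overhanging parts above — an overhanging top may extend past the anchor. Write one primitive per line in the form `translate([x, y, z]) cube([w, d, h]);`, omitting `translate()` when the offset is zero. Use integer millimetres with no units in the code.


translate([133, 392, 0]) cube([48, 128, 2188]);
translate([1128, 392, 0]) cube([48, 128, 2188]);
translate([133, 392, 2188]) cube([1043, 128, 109]);


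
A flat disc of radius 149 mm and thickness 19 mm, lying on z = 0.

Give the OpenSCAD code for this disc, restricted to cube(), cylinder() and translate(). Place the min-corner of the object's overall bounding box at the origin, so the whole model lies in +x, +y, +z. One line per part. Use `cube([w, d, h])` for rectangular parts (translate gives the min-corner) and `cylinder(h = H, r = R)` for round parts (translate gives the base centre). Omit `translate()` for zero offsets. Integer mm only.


translate([149, 149, 0]) cylinder(h = 19, r = 149);


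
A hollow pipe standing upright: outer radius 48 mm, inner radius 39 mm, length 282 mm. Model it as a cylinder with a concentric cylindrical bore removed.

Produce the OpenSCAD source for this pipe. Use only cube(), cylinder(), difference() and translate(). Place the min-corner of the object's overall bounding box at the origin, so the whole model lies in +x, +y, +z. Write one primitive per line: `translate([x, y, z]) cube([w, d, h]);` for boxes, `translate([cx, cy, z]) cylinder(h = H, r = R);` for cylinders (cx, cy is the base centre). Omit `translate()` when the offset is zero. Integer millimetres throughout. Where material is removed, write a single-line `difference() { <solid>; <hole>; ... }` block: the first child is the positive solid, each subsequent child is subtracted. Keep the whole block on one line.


difference() { translate([48, 48, 0]) cylinder(h = 282, r = 48); translate([48, 48, 0]) cylinder(h = 282, r = 39); }


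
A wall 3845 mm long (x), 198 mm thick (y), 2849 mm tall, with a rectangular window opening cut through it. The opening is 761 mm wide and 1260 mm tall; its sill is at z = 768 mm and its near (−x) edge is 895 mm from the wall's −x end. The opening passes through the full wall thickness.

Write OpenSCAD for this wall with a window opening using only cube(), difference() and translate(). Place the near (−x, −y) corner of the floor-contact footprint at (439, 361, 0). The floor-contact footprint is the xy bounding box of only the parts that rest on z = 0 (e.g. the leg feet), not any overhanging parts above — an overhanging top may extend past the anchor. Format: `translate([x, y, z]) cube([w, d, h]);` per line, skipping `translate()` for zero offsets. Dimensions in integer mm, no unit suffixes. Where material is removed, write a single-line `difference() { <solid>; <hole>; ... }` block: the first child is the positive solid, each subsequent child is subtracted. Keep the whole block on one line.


difference() { translate([439, 361, 0]) cube([3845, 198, 2849]); translate([1334, 361, 768]) cube([761, 198, 1260]); }


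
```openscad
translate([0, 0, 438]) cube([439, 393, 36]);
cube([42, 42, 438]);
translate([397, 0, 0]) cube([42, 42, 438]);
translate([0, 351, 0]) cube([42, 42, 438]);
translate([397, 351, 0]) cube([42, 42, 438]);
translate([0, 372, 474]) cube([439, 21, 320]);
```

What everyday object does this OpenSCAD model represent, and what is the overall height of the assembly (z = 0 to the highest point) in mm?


A chair. The overall height is 794 mm.

A slab on four corner posts with a tall panel at the back — a chair. The seat slab sits at z = 438 with thickness 36, and the 320 mm backrest starts at the seat top, so the overall height is 438 + 36 + 320 = 794 mm.


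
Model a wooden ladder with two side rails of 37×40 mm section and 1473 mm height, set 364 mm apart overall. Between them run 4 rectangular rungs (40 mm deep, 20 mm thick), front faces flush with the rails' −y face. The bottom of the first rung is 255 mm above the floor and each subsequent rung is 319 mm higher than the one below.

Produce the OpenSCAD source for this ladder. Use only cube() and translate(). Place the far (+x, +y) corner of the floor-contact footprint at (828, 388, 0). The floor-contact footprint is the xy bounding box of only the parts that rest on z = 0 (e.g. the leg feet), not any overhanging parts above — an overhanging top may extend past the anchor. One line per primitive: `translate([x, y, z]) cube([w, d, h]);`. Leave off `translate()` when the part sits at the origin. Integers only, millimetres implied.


translate([464, 348, 0]) cube([37, 40, 1473]);
translate([791, 348, 0]) cube([37, 40, 1473]);
translate([501, 348, 255]) cube([290, 40, 20]);
translate([501, 348, 574]) cube([290, 40, 20]);
translate([501, 348, 893]) cube([290, 40, 20]);
translate([501, 348, 1212]) cube([290, 40, 20]);


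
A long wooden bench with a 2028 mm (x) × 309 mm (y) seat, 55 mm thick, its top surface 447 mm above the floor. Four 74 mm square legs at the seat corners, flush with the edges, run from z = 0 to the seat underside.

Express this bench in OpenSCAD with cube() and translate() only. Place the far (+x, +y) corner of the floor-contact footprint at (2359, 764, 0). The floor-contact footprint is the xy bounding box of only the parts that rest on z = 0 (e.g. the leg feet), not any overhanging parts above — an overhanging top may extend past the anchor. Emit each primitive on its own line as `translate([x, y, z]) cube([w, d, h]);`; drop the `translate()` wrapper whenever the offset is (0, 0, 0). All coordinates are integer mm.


translate([331, 455, 392]) cube([2028, 309, 55]);
translate([331, 455, 0]) cube([74, 74, 392]);
translate([331, 690, 0]) cube([74, 74, 392]);
translate([2285, 455, 0]) cube([74, 74, 392]);
translate([2285, 690, 0]) cube([74, 74, 392]);


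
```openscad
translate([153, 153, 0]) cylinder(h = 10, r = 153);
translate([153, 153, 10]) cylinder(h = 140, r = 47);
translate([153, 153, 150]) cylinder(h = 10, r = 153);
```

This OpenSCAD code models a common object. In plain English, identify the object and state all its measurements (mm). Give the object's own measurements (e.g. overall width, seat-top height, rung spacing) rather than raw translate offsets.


A spool: two coaxial disc flanges of radius 153 mm and thickness 10 mm, joined by a core cylinder of radius 47 mm and height 140 mm. The lower flange rests on z = 0 and the three cylinders share a vertical axis.


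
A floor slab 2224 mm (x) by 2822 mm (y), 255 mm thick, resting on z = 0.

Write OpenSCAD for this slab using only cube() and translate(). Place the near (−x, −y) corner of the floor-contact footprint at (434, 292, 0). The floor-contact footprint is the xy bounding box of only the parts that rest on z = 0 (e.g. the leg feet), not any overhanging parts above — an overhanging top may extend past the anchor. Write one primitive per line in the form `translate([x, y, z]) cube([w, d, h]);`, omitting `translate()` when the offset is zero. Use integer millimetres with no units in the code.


translate([434, 292, 0]) cube([2224, 2822, 255]);


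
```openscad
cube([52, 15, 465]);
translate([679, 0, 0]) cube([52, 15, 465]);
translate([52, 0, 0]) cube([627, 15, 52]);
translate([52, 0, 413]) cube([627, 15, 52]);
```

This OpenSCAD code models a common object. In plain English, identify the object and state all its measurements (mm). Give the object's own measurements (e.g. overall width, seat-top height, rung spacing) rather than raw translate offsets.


A rectangular picture frame lying in the x–z plane (depth along y). The opening is 627 mm wide (x) by 361 mm tall (z), surrounded by a border 52 mm wide on all four sides. The frame is 15 mm deep and is made of two full-height vertical stiles with two horizontal rails fitted between them.


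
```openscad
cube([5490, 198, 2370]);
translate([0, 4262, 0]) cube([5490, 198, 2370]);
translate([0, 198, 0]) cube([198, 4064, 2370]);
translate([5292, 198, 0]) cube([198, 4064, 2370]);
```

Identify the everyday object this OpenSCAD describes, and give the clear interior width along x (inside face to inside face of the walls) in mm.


A house (or room) frame. The interior width is 5094 mm.

Four 2370 mm walls enclosing a rectangle with no floor or roof — a room or house frame. Outside width is 5490 mm and wall thickness is 198 mm, so the interior width is 5490 − 2 × 198 = 5094 mm.


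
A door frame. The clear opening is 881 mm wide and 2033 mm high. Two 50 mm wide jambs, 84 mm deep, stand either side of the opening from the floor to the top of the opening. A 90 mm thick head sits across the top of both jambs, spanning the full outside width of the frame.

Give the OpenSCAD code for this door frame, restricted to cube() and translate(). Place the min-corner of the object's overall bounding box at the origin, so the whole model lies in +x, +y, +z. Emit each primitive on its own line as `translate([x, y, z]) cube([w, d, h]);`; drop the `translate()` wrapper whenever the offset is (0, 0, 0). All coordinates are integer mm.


cube([50, 84, 2033]);
translate([931, 0, 0]) cube([50, 84, 2033]);
translate([0, 0, 2033]) cube([981, 84, 90]);


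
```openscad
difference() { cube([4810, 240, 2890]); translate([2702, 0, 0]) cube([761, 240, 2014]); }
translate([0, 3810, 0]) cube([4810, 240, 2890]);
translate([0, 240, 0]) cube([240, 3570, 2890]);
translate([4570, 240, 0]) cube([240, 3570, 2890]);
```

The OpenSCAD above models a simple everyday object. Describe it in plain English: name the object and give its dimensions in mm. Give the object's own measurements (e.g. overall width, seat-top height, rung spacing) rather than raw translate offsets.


A single room: four walls, each 2890 mm tall and 240 mm thick, enclosing an outside footprint 4810×4050 mm (x × y), no floor or roof. The front and back walls (−y and +y sides) run the full x-width; the side walls fit between their inner faces. A door opening 761 mm wide and 2014 mm tall is cut through the front wall from the floor up, its −x edge 2702 mm from the wall's −x end.


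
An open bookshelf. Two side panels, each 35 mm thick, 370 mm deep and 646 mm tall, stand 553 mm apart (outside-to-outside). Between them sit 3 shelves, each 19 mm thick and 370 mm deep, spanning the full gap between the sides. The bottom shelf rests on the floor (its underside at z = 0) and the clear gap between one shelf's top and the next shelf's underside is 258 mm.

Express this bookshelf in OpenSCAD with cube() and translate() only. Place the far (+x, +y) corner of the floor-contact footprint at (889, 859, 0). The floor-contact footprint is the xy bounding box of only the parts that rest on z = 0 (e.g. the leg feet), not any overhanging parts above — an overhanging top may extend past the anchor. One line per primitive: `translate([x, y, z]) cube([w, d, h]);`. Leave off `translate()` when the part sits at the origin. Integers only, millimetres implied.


translate([336, 489, 0]) cube([35, 370, 646]);
translate([854, 489, 0]) cube([35, 370, 646]);
translate([371, 489, 0]) cube([483, 370, 19]);
translate([371, 489, 277]) cube([483, 370, 19]);
translate([371, 489, 554]) cube([483, 370, 19]);


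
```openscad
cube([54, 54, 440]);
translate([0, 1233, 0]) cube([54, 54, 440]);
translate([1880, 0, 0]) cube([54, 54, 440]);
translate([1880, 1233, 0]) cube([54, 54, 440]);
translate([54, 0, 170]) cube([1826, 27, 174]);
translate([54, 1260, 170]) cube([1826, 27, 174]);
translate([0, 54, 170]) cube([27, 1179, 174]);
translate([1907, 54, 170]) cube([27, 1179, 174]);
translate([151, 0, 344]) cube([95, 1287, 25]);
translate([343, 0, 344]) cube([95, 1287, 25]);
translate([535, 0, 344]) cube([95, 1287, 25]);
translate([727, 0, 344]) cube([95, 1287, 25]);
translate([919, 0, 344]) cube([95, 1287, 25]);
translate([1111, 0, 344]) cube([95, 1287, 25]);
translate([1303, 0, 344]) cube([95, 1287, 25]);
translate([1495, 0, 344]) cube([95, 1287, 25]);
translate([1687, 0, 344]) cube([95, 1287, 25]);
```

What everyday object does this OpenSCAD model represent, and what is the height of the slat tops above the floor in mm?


A bed frame. The slat-top height is 369 mm.

Four posts, four rails, and a row of slats — a bed frame. Slats sit on the rails at z = 170 + 174 = 344; with slat thickness 25, the top is 369 mm.


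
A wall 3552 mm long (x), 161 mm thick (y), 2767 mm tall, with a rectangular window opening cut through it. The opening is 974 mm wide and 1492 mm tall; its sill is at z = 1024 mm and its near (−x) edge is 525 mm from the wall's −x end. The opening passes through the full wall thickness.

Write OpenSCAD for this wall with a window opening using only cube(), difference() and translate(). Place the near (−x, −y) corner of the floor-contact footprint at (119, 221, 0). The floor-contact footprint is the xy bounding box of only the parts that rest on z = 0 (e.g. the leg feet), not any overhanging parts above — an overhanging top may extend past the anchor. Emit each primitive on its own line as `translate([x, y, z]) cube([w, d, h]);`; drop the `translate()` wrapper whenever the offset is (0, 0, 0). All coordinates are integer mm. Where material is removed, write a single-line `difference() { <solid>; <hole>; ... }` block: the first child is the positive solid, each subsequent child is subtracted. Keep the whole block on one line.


difference() { translate([119, 221, 0]) cube([3552, 161, 2767]); translate([644, 221, 1024]) cube([974, 161, 1492]); }


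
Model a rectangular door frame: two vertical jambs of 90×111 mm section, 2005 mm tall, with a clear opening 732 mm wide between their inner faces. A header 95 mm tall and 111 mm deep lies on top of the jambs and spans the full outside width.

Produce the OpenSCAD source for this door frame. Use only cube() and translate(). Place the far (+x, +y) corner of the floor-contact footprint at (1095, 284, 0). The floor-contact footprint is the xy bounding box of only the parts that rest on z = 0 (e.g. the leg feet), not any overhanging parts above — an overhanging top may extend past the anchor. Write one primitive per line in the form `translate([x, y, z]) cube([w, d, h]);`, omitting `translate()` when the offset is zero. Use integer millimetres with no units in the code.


translate([183, 173, 0]) cube([90, 111, 2005]);
translate([1005, 173, 0]) cube([90, 111, 2005]);
translate([183, 173, 2005]) cube([912, 111, 95]);


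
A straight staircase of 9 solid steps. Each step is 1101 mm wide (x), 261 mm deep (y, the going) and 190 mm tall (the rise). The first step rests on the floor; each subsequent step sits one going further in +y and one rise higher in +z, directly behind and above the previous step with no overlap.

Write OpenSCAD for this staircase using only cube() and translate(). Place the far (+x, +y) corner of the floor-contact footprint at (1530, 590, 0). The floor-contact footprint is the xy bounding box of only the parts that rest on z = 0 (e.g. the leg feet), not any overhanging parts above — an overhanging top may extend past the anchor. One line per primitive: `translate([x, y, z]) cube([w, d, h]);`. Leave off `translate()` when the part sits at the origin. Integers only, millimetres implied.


translate([429, 329, 0]) cube([1101, 261, 190]);
translate([429, 590, 190]) cube([1101, 261, 190]);
translate([429, 851, 380]) cube([1101, 261, 190]);
translate([429, 1112, 570]) cube([1101, 261, 190]);
translate([429, 1373, 760]) cube([1101, 261, 190]);
translate([429, 1634, 950]) cube([1101, 261, 190]);
translate([429, 1895, 1140]) cube([1101, 261, 190]);
translate([429, 2156, 1330]) cube([1101, 261, 190]);
translate([429, 2417, 1520]) cube([1101, 261, 190]);


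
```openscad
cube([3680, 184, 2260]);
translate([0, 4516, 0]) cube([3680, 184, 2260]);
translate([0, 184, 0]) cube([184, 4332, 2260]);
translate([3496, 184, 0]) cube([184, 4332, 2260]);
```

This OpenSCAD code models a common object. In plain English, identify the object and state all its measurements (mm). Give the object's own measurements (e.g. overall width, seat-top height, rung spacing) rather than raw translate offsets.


The wall frame of a small rectangular building: four walls, each 2260 mm tall and 184 mm thick, enclosing a footprint 3680 mm (x) by 4700 mm (y) outside-to-outside, with no floor or roof. The front and back walls (the −y and +y sides) span the full width; the two side walls fit between them.


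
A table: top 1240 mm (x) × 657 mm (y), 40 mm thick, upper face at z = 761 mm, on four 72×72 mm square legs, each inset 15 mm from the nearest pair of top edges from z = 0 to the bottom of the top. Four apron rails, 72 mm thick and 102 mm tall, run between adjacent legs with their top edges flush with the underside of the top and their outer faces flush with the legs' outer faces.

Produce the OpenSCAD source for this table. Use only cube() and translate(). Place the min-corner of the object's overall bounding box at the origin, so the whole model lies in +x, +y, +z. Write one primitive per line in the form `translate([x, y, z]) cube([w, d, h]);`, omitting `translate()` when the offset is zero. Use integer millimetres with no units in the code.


translate([0, 0, 721]) cube([1240, 657, 40]);
translate([15, 15, 0]) cube([72, 72, 721]);
translate([1153, 15, 0]) cube([72, 72, 721]);
translate([15, 570, 0]) cube([72, 72, 721]);
translate([1153, 570, 0]) cube([72, 72, 721]);
translate([87, 15, 619]) cube([1066, 72, 102]);
translate([87, 570, 619]) cube([1066, 72, 102]);
translate([15, 87, 619]) cube([72, 483, 102]);
translate([1153, 87, 619]) cube([72, 483, 102]);


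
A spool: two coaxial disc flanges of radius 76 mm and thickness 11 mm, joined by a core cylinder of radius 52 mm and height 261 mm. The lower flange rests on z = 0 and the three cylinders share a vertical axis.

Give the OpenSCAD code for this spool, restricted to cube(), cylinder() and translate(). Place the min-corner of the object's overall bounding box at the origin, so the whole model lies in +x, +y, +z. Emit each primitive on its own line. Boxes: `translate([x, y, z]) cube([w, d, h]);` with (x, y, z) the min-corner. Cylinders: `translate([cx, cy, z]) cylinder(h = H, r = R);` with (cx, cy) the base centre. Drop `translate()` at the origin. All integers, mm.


translate([76, 76, 0]) cylinder(h = 11, r = 76);
translate([76, 76, 11]) cylinder(h = 261, r = 52);
translate([76, 76, 272]) cylinder(h = 11, r = 76);


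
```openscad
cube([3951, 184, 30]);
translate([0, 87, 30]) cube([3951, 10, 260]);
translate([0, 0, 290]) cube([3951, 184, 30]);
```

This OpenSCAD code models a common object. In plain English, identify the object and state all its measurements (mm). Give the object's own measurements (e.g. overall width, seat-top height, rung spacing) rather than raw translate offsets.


An I-beam lying along x, 3951 mm long. Overall section height 320 mm. Two flanges 184 mm wide (y) and 30 mm thick, one on the floor and one at the top; a web 10 mm thick runs between them, centred on the flange width.


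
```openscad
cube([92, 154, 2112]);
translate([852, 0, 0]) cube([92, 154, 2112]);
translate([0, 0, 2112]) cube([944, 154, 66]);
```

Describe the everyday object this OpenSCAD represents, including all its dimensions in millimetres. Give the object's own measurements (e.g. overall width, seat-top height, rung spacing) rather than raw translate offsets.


A door frame. The clear opening is 760 mm wide and 2112 mm high. Two 92 mm wide jambs, 154 mm deep, stand either side of the opening from the floor to the top of the opening. A 66 mm thick head sits across the top of both jambs, spanning the full outside width of the frame.


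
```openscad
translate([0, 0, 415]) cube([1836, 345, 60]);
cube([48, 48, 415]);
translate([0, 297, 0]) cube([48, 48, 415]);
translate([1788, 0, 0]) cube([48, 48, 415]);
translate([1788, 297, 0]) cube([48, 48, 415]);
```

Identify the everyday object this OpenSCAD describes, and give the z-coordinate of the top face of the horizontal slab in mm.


A bench. The seat-top height is 475 mm.

A long slab on four corner posts — a bench. The slab sits at z = 415 with thickness 60, so the top is 415 + 60 = 475 mm.


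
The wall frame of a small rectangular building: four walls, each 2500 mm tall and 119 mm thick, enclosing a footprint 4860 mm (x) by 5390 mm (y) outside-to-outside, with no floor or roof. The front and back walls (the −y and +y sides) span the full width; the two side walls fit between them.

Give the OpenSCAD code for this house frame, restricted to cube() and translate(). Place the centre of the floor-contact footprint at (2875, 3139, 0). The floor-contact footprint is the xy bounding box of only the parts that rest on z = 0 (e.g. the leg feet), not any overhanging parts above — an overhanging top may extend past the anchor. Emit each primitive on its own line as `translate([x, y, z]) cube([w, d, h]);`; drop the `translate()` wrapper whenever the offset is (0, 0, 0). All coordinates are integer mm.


translate([445, 444, 0]) cube([4860, 119, 2500]);
translate([445, 5715, 0]) cube([4860, 119, 2500]);
translate([445, 563, 0]) cube([119, 5152, 2500]);
translate([5186, 563, 0]) cube([119, 5152, 2500]);


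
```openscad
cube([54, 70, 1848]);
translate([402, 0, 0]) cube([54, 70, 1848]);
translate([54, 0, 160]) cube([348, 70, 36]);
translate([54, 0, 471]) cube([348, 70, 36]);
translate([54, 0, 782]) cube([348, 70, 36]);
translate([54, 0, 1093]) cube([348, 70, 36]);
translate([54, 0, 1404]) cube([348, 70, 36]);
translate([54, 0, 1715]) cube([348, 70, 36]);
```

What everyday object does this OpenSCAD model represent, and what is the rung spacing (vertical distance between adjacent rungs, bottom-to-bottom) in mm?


A ladder. The rung spacing is 311 mm.

Two tall 54×70 posts with 6 short bars between them — a ladder. Adjacent rungs sit at z = 160 and z = 471, so the spacing is 471 − 160 = 311 mm.


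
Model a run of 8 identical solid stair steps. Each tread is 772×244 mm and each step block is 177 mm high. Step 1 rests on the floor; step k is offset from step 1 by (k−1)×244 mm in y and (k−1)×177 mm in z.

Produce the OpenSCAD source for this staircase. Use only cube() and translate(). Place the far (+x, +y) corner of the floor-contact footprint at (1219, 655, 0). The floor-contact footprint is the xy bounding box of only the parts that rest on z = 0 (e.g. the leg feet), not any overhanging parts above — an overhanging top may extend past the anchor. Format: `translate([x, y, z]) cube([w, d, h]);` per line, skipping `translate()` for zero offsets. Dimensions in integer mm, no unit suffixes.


translate([447, 411, 0]) cube([772, 244, 177]);
translate([447, 655, 177]) cube([772, 244, 177]);
translate([447, 899, 354]) cube([772, 244, 177]);
translate([447, 1143, 531]) cube([772, 244, 177]);
translate([447, 1387, 708]) cube([772, 244, 177]);
translate([447, 1631, 885]) cube([772, 244, 177]);
translate([447, 1875, 1062]) cube([772, 244, 177]);
translate([447, 2119, 1239]) cube([772, 244, 177]);


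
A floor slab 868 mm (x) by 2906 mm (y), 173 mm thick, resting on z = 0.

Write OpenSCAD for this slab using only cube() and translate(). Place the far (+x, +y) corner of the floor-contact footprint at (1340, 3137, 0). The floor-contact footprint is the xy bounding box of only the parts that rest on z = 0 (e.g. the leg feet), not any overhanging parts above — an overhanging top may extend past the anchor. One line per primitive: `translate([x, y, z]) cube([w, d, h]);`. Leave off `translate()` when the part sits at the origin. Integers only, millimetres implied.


translate([472, 231, 0]) cube([868, 2906, 173]);


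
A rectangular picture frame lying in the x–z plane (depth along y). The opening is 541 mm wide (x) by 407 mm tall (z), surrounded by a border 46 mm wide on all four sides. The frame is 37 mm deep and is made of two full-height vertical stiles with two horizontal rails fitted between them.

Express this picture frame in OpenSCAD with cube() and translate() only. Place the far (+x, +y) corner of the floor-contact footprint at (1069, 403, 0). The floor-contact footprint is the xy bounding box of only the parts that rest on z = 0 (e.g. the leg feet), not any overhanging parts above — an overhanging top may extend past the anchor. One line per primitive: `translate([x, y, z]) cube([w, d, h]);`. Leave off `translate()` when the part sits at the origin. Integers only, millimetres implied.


translate([436, 366, 0]) cube([46, 37, 499]);
translate([1023, 366, 0]) cube([46, 37, 499]);
translate([482, 366, 0]) cube([541, 37, 46]);
translate([482, 366, 453]) cube([541, 37, 46]);


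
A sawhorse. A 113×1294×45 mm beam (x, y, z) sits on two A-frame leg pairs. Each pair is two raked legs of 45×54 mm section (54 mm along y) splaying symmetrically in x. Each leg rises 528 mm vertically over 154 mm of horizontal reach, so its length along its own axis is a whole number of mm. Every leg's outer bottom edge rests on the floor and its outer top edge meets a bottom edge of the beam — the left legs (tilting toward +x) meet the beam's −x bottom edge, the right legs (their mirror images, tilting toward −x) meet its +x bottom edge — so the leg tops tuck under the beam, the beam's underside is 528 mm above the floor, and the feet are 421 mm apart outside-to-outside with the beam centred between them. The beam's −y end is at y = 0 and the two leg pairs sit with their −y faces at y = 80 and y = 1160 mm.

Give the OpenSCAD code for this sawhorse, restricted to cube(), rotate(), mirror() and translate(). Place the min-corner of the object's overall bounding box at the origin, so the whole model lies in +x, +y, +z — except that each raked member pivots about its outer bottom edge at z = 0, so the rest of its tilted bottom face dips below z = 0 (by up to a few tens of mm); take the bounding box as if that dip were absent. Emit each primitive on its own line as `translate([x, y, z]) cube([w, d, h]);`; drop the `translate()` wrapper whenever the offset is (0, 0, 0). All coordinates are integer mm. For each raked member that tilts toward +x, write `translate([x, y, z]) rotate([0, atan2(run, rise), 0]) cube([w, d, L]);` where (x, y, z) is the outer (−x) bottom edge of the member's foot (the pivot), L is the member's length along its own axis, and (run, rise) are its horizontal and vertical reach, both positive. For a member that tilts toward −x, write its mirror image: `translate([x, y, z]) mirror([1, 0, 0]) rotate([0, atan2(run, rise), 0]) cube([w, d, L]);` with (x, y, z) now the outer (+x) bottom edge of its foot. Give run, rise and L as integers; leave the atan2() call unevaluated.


// leg length = √(154² + 528²) = 550
// right-leg outer foot x = 2·154 + 113 = 421
// beam min-corner = (154, 0, 528)
translate([154, 0, 528]) cube([113, 1294, 45]);
translate([0, 80, 0]) rotate([0, atan2(154, 528), 0]) cube([45, 54, 550]);
translate([421, 80, 0]) mirror([1, 0, 0]) rotate([0, atan2(154, 528), 0]) cube([45, 54, 550]);
translate([0, 1160, 0]) rotate([0, atan2(154, 528), 0]) cube([45, 54, 550]);
translate([421, 1160, 0]) mirror([1, 0, 0]) rotate([0, atan2(154, 528), 0]) cube([45, 54, 550]);


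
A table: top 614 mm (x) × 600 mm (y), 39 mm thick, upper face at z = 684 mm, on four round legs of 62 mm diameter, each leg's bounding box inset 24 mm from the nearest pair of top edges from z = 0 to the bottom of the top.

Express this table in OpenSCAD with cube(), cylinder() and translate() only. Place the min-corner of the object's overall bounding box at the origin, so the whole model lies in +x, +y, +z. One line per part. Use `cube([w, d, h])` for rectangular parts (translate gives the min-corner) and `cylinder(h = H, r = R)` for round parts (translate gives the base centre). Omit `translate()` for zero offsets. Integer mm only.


translate([0, 0, 645]) cube([614, 600, 39]);
translate([55, 55, 0]) cylinder(h = 645, r = 31);
translate([559, 55, 0]) cylinder(h = 645, r = 31);
translate([55, 545, 0]) cylinder(h = 645, r = 31);
translate([559, 545, 0]) cylinder(h = 645, r = 31);
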